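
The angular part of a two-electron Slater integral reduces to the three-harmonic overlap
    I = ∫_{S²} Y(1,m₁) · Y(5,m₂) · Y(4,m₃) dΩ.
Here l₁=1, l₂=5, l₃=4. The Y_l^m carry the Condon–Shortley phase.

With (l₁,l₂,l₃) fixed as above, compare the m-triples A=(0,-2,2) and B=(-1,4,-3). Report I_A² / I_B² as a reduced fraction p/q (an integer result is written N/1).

7/12

Shared (l₁,l₂,l₃)=(1,5,4): N and (l;000)² cancel in I_A²/I_B².
A: Δ = 2!·0!·8!/11! = 1/495; Racah Σ t=1..1: t=1:−1/1440 = -1/1440; ⇒ 3j(1 5 4; 0 -2 2)² = 7/165, sgn -1
B: Δ = 2!·0!·8!/11! = 1/495; Racah Σ t=2..2: t=2:+1/10080 = 1/10080; ⇒ 3j(1 5 4; -1 4 -3)² = 4/55, sgn -1
I_A²/I_B² = (7/165)/(4/55) = 7/12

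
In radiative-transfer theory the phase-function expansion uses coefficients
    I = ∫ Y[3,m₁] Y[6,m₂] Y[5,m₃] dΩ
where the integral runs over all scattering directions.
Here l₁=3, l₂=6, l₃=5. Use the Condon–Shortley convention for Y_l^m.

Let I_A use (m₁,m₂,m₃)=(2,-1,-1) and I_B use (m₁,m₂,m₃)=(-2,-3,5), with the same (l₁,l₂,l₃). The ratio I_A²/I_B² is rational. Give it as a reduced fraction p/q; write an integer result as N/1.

7/3

Shared (l₁,l₂,l₃)=(3,6,5): N and (l;000)² cancel in I_A²/I_B².
A: Δ = 4!·2!·8!/15! = 1/675675; Racah Σ t=0..1: t=0:+1/17280 t=1:−1/6912 = -1/11520; ⇒ 3j(3 6 5; 2 -1 -1)² = 2/143, sgn -1
B: Δ = 4!·2!·8!/15! = 1/675675; Racah Σ t=3..3: t=3:−1/483840 = -1/483840; ⇒ 3j(3 6 5; -2 -3 5)² = 6/1001, sgn -1
I_A²/I_B² = (2/143)/(6/1001) = 7/3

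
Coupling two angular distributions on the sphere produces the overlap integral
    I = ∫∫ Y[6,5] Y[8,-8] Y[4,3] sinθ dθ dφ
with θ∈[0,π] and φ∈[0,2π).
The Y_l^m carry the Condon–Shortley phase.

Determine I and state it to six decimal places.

0.213885

m-sum 0 ✓  L=18 even ✓  2≤4≤14 ✓
Π(2lᵢ+1) = 13×17×9 = 1989
triangle coeff Δ(6,8,4) = 1/23279256
Σ_t [4,6]: t=4:+1/1658880 t=5:−1/518400 t=6:+1/1658880 = -1/1382400
(3j)²=504/46189 [(6 8 4; 0 0 0)], sign=-1
Σ_t [0,0]: t=0:+1/2612736000 = 1/2612736000
(3j)²=77/2907 [(6 8 4; 5 -8 3)], sign=-1
⇒ 4πI² = 3528/6137
I = (+1)√(3528/6137/(4π)) = 0.21388548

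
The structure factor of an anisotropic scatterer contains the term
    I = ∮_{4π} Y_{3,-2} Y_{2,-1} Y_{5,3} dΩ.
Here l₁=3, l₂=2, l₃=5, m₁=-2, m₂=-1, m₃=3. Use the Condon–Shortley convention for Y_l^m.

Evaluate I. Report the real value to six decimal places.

Rules hold: Σm=0, L=10 even, 1≤5≤5.
N = 7·5·11 = 385
Δ = 0!·6!·4!/11! = 1/2310
Racah Σ t=0..0: t=0:+1/144 = 1/144
⇒ 3j(3 2 5; 0 0 0)² = 10/231, sgn -1
Racah Σ t=0..0: t=0:+1/720 = 1/720
⇒ 3j(3 2 5; -2 -1 3)² = 8/165, sgn +1
4πI² = N·(3j₀)²·(3jₘ)² = 80/99
I = -1·√(0.808081/4π) = -0.25358436

-0.253584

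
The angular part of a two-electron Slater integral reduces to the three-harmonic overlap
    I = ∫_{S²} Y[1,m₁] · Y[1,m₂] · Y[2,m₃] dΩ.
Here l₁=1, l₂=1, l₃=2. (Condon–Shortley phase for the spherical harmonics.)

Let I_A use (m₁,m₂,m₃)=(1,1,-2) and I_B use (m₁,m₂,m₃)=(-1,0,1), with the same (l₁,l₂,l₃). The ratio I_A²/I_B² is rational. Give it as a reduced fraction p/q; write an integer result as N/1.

2/1

l's match ⇒ only the (l;m) 3-j factors differ between A and B.
A: triangle coeff Δ(1,1,2) = 1/30; Σ_t [0,0]: t=0:+1/4 = 1/4; (3j)²=1/5 [(1 1 2; 1 1 -2)], sign=+1
B: triangle coeff Δ(1,1,2) = 1/30; Σ_t [0,0]: t=0:+1/2 = 1/2; (3j)²=1/10 [(1 1 2; -1 0 1)], sign=-1
I_A²/I_B² = (1/5)/(1/10) = 2/1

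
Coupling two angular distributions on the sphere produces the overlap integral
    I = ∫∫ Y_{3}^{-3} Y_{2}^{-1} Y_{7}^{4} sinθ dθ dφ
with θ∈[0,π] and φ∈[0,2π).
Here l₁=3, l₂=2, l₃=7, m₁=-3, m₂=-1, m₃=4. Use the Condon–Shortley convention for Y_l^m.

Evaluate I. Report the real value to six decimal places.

l₃=7 ∉ [1,5] — triangle fails ⇒ I = 0

0.000000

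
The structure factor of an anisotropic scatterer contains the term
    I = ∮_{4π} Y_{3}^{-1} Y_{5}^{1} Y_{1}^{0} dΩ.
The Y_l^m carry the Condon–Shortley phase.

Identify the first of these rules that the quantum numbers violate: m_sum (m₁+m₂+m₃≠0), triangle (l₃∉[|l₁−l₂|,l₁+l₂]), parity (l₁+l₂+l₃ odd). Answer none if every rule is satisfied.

azimuthal sum: -1 + 1 + 0 = 0  ✓
2 ≤ 1 ≤ 8 (triangle on l)  ✗
L = 3 + 5 + 1 = 9 (odd)

triangle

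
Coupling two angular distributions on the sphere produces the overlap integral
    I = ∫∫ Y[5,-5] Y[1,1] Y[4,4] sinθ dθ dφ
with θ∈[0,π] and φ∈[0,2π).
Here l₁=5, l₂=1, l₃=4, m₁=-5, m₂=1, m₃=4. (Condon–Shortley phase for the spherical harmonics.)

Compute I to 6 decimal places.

-0.329416

m-sum 0 ✓  L=10 even ✓  4≤4≤6 ✓
Π(2lᵢ+1) = 11×3×9 = 297
triangle coeff Δ(5,1,4) = 1/495
Σ_t [1,1]: t=1:−1/576 = -1/576
(3j)²=5/99 [(5 1 4; 0 0 0)], sign=-1
Σ_t [2,2]: t=2:+1/80640 = 1/80640
(3j)²=1/11 [(5 1 4; -5 1 4)], sign=+1
⇒ 4πI² = 15/11
I = (-1)√(15/11/(4π)) = -0.32941575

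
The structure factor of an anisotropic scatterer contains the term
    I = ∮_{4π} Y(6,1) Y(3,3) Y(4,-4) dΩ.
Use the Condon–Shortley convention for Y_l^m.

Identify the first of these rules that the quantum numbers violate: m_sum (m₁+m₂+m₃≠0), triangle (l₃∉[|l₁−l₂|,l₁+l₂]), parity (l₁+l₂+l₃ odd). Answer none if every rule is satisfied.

parity

m₁+m₂+m₃ = 1 + 3 − 4 = 0  ✓
triangle: |6−3|=3 ≤ l₃=4 ≤ 6+3=9  ✓
parity: l₁+l₂+l₃ = 13 is odd  ✗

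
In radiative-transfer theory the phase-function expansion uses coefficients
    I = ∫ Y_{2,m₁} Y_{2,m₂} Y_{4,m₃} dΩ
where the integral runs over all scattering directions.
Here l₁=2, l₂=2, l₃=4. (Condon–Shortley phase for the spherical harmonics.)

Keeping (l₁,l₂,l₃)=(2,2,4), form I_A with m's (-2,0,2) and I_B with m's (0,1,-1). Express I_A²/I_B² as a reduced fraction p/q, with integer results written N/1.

1/2

Same 2,2,4: normalisation and zero-m 3j drop out of the ratio.
A: Δ: 0! 4! 4! / 9! → 1/630; sum: t=0:+1/96 = 1/96; 3j²(2 2 4; -2 0 2) = Δ·Π!·Σ² = 1/42  (sign +1)
B: Δ: 0! 4! 4! / 9! → 1/630; sum: t=0:+1/24 = 1/24; 3j²(2 2 4; 0 1 -1) = Δ·Π!·Σ² = 1/21  (sign -1)
I_A²/I_B² = (1/42)/(1/21) = 1/2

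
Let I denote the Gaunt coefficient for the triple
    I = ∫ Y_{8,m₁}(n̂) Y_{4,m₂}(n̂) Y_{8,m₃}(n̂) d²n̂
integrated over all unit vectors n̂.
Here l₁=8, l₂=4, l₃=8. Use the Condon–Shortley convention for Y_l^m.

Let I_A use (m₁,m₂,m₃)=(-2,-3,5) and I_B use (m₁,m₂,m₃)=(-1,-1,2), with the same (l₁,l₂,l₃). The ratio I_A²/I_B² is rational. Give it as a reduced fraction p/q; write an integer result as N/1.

Same 8,4,8: normalisation and zero-m 3j drop out of the ratio.
A: Δ: 4! 12! 4! / 21! → 1/185175900; sum: t=0:+1/1045094400 t=1:−1/313528320 = -1/447897600; 3j²(8 4 8; -2 -3 5) = Δ·Π!·Σ² = 77/5814  (sign +1)
B: Δ: 4! 12! 4! / 21! → 1/185175900; sum: t=0:+1/313528320 t=1:−1/23224320 t=2:+1/14515200 t=3:−1/74649600 = 7/447897600; 3j²(8 4 8; -1 -1 2) = Δ·Π!·Σ² = 343/75582  (sign +1)
I_A²/I_B² = (77/5814)/(343/75582) = 143/49

143/49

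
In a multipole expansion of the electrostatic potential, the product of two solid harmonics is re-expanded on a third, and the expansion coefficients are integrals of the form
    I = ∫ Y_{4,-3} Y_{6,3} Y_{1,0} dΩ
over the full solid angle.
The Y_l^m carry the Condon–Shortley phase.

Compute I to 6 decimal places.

0.000000

triangle: need 2≤l₃≤10, have 1; I=0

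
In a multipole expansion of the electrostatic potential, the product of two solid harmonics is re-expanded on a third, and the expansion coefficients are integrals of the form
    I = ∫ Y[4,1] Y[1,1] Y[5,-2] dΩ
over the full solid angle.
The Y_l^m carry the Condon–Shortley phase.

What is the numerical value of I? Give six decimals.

0.225034

m-sum 0 ✓  L=10 even ✓  3≤5≤5 ✓
Π(2lᵢ+1) = 9×3×11 = 297
triangle coeff Δ(4,1,5) = 1/495
Σ_t [0,0]: t=0:+1/576 = 1/576
(3j)²=5/99 [(4 1 5; 0 0 0)], sign=-1
Σ_t [0,0]: t=0:+1/1440 = 1/1440
(3j)²=7/165 [(4 1 5; 1 1 -2)], sign=-1
⇒ 4πI² = 7/11
I = (+1)√(7/11/(4π)) = 0.22503380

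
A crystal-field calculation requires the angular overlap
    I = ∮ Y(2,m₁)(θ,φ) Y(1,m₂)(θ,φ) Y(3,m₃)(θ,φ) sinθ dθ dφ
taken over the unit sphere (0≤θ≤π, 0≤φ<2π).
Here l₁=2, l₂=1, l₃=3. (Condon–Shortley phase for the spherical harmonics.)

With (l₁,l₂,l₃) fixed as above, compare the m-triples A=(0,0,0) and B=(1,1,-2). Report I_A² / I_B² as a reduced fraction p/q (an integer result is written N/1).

Same 2,1,3: normalisation and zero-m 3j drop out of the ratio.
A: Δ: 0! 4! 2! / 7! → 1/105; sum: t=0:+1/4 = 1/4; 3j²(2 1 3; 0 0 0) = Δ·Π!·Σ² = 3/35  (sign -1)
B: Δ: 0! 4! 2! / 7! → 1/105; sum: t=0:+1/12 = 1/12; 3j²(2 1 3; 1 1 -2) = Δ·Π!·Σ² = 2/21  (sign -1)
I_A²/I_B² = (3/35)/(2/21) = 9/10

9/10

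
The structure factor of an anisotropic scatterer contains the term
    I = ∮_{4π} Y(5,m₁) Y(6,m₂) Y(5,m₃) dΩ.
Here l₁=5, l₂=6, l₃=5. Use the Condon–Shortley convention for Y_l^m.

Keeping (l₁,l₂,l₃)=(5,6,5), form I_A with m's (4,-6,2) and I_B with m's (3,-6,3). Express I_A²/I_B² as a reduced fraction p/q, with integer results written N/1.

Shared (l₁,l₂,l₃)=(5,6,5): N and (l;000)² cancel in I_A²/I_B².
A: Δ = 6!·4!·6!/17! = 1/28588560; Racah Σ t=0..0: t=0:+1/3110400 = 1/3110400; ⇒ 3j(5 6 5; 4 -6 2)² = 21/1105, sgn -1
B: Δ = 6!·4!·6!/17! = 1/28588560; Racah Σ t=0..0: t=0:+1/2073600 = 1/2073600; ⇒ 3j(5 6 5; 3 -6 3)² = 28/1105, sgn +1
I_A²/I_B² = (21/1105)/(28/1105) = 3/4

3/4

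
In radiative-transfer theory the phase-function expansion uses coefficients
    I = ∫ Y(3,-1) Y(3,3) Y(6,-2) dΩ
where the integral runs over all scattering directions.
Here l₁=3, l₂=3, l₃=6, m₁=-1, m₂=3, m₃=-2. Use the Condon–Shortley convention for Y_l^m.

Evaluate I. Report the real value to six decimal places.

0.062728

Checks pass: Σm=0; 12 even; l₃=6∈[0,6].
(2·3+1)(2·3+1)(2·6+1) = 637
Δ: 0! 6! 6! / 13! → 1/12012
sum: t=0:+1/1296 = 1/1296
3j²(3 3 6; 0 0 0) = Δ·Π!·Σ² = 100/3003  (sign +1)
sum: t=0:+1/34560 = 1/34560
3j²(3 3 6; -1 3 -2) = Δ·Π!·Σ² = 1/429  (sign +1)
combine: 4πI² = 637·100/3003·1/429 = 700/14157
take √, sign +1: I = 0.06272757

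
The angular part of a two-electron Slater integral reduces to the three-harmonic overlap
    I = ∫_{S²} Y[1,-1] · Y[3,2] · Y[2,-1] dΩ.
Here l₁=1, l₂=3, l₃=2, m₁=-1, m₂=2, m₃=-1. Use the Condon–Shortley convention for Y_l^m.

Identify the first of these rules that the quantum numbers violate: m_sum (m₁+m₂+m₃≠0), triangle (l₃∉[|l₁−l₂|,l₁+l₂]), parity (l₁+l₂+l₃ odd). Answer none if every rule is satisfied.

m₁+m₂+m₃ = -1 + 2 − 1 = 0  ✓
triangle: |1−3|=2 ≤ l₃=2 ≤ 1+3=4  ✓
parity: l₁+l₂+l₃ = 6 is even  ✓

none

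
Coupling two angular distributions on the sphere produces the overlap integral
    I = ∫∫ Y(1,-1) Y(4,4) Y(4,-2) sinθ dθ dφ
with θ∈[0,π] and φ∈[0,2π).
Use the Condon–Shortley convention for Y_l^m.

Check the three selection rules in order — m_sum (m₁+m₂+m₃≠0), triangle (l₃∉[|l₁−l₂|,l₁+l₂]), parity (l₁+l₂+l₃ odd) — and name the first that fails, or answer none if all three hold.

m_sum

m₁+m₂+m₃ = -1 + 4 − 2 = 1  ✗
triangle: |1−4|=3 ≤ l₃=4 ≤ 1+4=5
parity: l₁+l₂+l₃ = 9 is odd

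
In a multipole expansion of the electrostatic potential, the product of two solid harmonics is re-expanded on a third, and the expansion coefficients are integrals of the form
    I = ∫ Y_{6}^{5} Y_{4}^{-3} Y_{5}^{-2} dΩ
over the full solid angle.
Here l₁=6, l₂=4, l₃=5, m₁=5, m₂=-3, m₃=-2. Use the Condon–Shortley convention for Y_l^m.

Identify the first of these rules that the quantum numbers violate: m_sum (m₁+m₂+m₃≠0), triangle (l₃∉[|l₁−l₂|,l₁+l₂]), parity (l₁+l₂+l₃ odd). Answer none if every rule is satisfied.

parity

Σmᵢ = 0  ✓
l₃∈[|l₁−l₂|,l₁+l₂]=[2,10], have l₃=5  ✓
Σlᵢ = 15 ⇒ odd  ✗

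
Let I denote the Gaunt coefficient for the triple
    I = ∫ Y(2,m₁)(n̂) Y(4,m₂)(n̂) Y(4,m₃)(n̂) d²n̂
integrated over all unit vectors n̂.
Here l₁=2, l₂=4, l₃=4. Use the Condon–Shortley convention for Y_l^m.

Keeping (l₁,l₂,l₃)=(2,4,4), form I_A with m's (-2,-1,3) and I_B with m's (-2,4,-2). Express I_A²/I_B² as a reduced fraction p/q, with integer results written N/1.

9/4

Shared (l₁,l₂,l₃)=(2,4,4): N and (l;000)² cancel in I_A²/I_B².
A: Δ = 2!·2!·6!/11! = 1/13860; Racah Σ t=2..2: t=2:+1/480 = 1/480; ⇒ 3j(2 4 4; -2 -1 3)² = 3/110, sgn -1
B: Δ = 2!·2!·6!/11! = 1/13860; Racah Σ t=2..2: t=2:+1/2880 = 1/2880; ⇒ 3j(2 4 4; -2 4 -2)² = 2/165, sgn +1
I_A²/I_B² = (3/110)/(2/165) = 9/4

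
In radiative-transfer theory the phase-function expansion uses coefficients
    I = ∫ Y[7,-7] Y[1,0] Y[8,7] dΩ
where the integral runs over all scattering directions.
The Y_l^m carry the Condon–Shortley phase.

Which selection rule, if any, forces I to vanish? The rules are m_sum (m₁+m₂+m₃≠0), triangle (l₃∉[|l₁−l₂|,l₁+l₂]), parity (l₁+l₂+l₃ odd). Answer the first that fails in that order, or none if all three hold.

none

m₁+m₂+m₃ = -7 + 0 + 7 = 0  ✓
triangle: |7−1|=6 ≤ l₃=8 ≤ 7+1=8  ✓
parity: l₁+l₂+l₃ = 16 is even  ✓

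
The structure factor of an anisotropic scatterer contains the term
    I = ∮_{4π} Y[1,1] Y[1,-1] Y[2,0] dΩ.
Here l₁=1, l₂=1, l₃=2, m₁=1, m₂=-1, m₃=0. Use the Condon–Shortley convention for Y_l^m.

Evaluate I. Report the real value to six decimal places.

Checks pass: Σm=0; 4 even; l₃=2∈[0,2].
(2·1+1)(2·1+1)(2·2+1) = 45
Δ: 0! 2! 2! / 5! → 1/30
sum: t=0:+1/1 = 1/1
3j²(1 1 2; 0 0 0) = Δ·Π!·Σ² = 2/15  (sign +1)
sum: t=0:+1/4 = 1/4
3j²(1 1 2; 1 -1 0) = Δ·Π!·Σ² = 1/30  (sign +1)
combine: 4πI² = 45·2/15·1/30 = 1/5
take √, sign +1: I = 0.12615663

0.126157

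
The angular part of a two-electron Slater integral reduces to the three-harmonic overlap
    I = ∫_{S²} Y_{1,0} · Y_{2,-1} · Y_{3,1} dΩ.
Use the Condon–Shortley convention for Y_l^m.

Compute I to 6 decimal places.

-0.233597

Checks pass: Σm=0; 6 even; l₃=3∈[1,3].
(2·1+1)(2·2+1)(2·3+1) = 105
Δ: 0! 2! 4! / 7! → 1/105
sum: t=0:+1/4 = 1/4
3j²(1 2 3; 0 0 0) = Δ·Π!·Σ² = 3/35  (sign -1)
sum: t=0:+1/6 = 1/6
3j²(1 2 3; 0 -1 1) = Δ·Π!·Σ² = 8/105  (sign +1)
combine: 4πI² = 105·3/35·8/105 = 24/35
take √, sign -1: I = -0.23359668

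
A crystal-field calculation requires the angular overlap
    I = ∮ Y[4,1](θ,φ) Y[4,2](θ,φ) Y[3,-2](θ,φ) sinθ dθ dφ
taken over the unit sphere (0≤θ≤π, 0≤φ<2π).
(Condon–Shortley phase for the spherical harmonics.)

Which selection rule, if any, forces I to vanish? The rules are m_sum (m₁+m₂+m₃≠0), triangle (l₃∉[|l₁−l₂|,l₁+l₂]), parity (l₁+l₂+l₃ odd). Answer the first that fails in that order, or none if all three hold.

m₁+m₂+m₃ = 1 + 2 − 2 = 1  ✗
triangle: |4−4|=0 ≤ l₃=3 ≤ 4+4=8
parity: l₁+l₂+l₃ = 11 is odd

m_sum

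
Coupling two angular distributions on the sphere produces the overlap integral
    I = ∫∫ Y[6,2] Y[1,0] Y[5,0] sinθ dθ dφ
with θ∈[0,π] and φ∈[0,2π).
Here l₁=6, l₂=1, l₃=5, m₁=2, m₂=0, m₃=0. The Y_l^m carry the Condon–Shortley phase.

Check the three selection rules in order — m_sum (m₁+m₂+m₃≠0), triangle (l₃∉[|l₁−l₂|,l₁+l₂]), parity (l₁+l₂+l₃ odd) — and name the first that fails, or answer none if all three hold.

m_sum

m₁+m₂+m₃ = 2 + 0 + 0 = 2  ✗
triangle: |6−1|=5 ≤ l₃=5 ≤ 6+1=7
parity: l₁+l₂+l₃ = 12 is even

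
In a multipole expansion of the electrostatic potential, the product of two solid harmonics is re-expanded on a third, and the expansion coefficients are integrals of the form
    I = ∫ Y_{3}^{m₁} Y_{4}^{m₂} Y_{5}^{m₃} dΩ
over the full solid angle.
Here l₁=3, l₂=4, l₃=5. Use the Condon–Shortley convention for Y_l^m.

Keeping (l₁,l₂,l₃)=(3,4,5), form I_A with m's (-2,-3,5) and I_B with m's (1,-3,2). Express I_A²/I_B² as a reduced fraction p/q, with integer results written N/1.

75/49

l's match ⇒ only the (l;m) 3-j factors differ between A and B.
A: triangle coeff Δ(3,4,5) = 1/180180; Σ_t [1,1]: t=1:−1/17280 = -1/17280; (3j)²=35/858 [(3 4 5; -2 -3 5)], sign=-1
B: triangle coeff Δ(3,4,5) = 1/180180; Σ_t [0,1]: t=0:+1/960 t=1:−1/4320 = 7/8640; (3j)²=343/12870 [(3 4 5; 1 -3 2)], sign=-1
I_A²/I_B² = (35/858)/(343/12870) = 75/49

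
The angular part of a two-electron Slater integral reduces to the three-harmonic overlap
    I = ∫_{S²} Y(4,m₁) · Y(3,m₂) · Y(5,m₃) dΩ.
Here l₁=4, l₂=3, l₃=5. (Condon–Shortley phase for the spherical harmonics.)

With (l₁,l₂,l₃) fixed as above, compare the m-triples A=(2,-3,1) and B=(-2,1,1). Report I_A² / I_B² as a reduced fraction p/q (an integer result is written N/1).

3375/1849

Shared (l₁,l₂,l₃)=(4,3,5): N and (l;000)² cancel in I_A²/I_B².
A: Δ = 2!·6!·4!/13! = 1/180180; Racah Σ t=0..0: t=0:+1/2304 = 1/2304; ⇒ 3j(4 3 5; 2 -3 1)² = 75/4004, sgn +1
B: Δ = 2!·6!·4!/13! = 1/180180; Racah Σ t=0..2: t=0:+1/34560 t=1:−1/720 t=2:+1/384 = 43/34560; ⇒ 3j(4 3 5; -2 1 1)² = 1849/180180, sgn +1
I_A²/I_B² = (75/4004)/(1849/180180) = 3375/1849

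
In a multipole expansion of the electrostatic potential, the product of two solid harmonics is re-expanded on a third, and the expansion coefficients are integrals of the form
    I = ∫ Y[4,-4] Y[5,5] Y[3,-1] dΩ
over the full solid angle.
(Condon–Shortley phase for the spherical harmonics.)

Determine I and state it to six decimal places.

Checks pass: Σm=0; 12 even; l₃=3∈[1,9].
(2·4+1)(2·5+1)(2·3+1) = 693
Δ: 6! 2! 4! / 13! → 1/180180
sum: t=2:+1/576 t=3:−1/144 t=4:+1/576 = -1/288
3j²(4 5 3; 0 0 0) = Δ·Π!·Σ² = 20/1001  (sign +1)
sum: t=6:+1/34560 = 1/34560
3j²(4 5 3; -4 5 -1) = Δ·Π!·Σ² = 14/429  (sign +1)
combine: 4πI² = 693·20/1001·14/429 = 840/1859
take √, sign +1: I = 0.18962475

0.189625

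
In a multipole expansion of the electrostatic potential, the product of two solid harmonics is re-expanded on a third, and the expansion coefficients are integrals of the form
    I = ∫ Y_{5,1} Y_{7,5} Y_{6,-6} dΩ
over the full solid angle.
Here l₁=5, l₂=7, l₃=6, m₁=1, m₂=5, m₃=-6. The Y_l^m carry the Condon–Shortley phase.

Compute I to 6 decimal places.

Rules hold: Σm=0, L=18 even, 2≤6≤12.
N = 11·15·13 = 2145
Δ = 6!·4!·8!/19! = 1/174594420
Racah Σ t=1..5: t=1:−1/4147200 t=2:+1/207360 t=3:−1/82944 t=4:+1/207360 t=5:−1/4147200 = -1/345600
⇒ 3j(5 7 6; 0 0 0)² = 420/46189, sgn -1
Racah Σ t=4..4: t=4:+1/46448640 = 1/46448640
⇒ 3j(5 7 6; 1 5 -6)² = 2475/117572, sgn +1
4πI² = N·(3j₀)²·(3jₘ)² = 556875/1356277
I = -1·√(0.410591/4π) = -0.18075892

-0.180759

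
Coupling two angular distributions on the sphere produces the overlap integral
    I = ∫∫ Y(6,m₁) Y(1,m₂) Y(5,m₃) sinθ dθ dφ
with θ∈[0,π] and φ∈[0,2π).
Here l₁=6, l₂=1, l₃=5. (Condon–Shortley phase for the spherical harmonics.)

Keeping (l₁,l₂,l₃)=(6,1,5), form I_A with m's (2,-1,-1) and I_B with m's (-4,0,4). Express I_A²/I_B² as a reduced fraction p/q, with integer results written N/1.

7/5

Same 6,1,5: normalisation and zero-m 3j drop out of the ratio.
A: Δ: 2! 10! 0! / 13! → 1/858; sum: t=0:+1/34560 = 1/34560; 3j²(6 1 5; 2 -1 -1) = Δ·Π!·Σ² = 14/429  (sign +1)
B: Δ: 2! 10! 0! / 13! → 1/858; sum: t=1:−1/362880 = -1/362880; 3j²(6 1 5; -4 0 4) = Δ·Π!·Σ² = 10/429  (sign +1)
I_A²/I_B² = (14/429)/(10/429) = 7/5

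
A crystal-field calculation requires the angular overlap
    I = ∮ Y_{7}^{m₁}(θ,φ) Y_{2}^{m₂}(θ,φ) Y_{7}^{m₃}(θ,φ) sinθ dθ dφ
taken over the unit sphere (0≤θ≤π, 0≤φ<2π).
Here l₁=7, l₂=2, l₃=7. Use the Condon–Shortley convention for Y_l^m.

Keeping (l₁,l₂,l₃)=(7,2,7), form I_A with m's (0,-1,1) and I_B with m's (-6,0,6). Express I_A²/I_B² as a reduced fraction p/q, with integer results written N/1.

21/676

l's match ⇒ only the (l;m) 3-j factors differ between A and B.
A: triangle coeff Δ(7,2,7) = 1/185640; Σ_t [0,1]: t=0:+1/1209600 t=1:−1/1036800 = -1/7257600; (3j)²=1/2210 [(7 2 7; 0 -1 1)], sign=-1
B: triangle coeff Δ(7,2,7) = 1/185640; Σ_t [1,2]: t=1:−1/479001600 t=2:+1/159667200 = 1/239500800; (3j)²=26/1785 [(7 2 7; -6 0 6)], sign=-1
I_A²/I_B² = (1/2210)/(26/1785) = 21/676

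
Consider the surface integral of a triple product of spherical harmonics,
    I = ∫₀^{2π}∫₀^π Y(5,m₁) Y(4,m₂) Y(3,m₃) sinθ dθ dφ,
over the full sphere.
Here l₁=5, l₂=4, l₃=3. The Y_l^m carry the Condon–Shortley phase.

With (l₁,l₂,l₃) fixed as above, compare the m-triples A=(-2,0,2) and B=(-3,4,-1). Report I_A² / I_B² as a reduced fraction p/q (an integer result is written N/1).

25/168

Shared (l₁,l₂,l₃)=(5,4,3): N and (l;000)² cancel in I_A²/I_B².
A: Δ = 6!·4!·2!/13! = 1/180180; Racah Σ t=3..4: t=3:−1/864 t=4:+1/576 = 1/1728; ⇒ 3j(5 4 3; -2 0 2)² = 5/1287, sgn -1
B: Δ = 6!·4!·2!/13! = 1/180180; Racah Σ t=6..6: t=6:+1/5760 = 1/5760; ⇒ 3j(5 4 3; -3 4 -1)² = 56/2145, sgn +1
I_A²/I_B² = (5/1287)/(56/2145) = 25/168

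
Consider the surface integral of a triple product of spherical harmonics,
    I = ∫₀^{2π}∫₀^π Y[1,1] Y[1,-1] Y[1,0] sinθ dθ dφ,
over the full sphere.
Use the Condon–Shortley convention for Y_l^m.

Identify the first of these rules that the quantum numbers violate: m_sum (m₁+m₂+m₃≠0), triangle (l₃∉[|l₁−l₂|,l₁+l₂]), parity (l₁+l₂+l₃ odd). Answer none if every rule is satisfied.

m₁+m₂+m₃ = 1 − 1 + 0 = 0  ✓
triangle: |1−1|=0 ≤ l₃=1 ≤ 1+1=2  ✓
parity: l₁+l₂+l₃ = 3 is odd  ✗

parity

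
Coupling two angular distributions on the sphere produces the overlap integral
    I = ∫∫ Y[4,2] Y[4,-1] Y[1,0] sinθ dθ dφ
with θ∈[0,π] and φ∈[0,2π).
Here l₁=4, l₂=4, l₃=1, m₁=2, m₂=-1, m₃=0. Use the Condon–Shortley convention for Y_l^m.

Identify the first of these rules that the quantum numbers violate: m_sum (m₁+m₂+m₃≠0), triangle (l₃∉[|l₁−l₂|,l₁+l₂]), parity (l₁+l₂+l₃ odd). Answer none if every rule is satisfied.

Σmᵢ = 1  ✗
l₃∈[|l₁−l₂|,l₁+l₂]=[0,8], have l₃=1
Σlᵢ = 9 ⇒ odd

m_sum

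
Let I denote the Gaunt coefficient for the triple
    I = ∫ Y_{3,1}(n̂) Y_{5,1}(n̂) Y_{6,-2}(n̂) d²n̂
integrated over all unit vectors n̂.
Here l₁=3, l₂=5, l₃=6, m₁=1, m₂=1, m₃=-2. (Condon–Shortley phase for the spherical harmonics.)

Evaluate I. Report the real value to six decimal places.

0.134828

Rules hold: Σm=0, L=14 even, 2≤6≤8.
N = 7·11·13 = 1001
Δ = 2!·4!·8!/15! = 1/675675
Racah Σ t=0..2: t=0:+1/8640 t=1:−1/2304 t=2:+1/8640 = -7/34560
⇒ 3j(3 5 6; 0 0 0)² = 7/429, sgn -1
Racah Σ t=0..2: t=0:+1/11520 t=1:−1/4320 t=2:+1/27648 = -1/9216
⇒ 3j(3 5 6; 1 1 -2)² = 2/143, sgn -1
4πI² = N·(3j₀)²·(3jₘ)² = 98/429
I = +1·√(0.228438/4π) = 0.13482780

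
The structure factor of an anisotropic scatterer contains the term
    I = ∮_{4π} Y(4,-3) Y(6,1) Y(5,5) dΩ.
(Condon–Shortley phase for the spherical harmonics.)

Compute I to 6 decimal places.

0.000000

-3 + 1 + 5 = 3 ≠ 0: azimuthal integral kills it; I = 0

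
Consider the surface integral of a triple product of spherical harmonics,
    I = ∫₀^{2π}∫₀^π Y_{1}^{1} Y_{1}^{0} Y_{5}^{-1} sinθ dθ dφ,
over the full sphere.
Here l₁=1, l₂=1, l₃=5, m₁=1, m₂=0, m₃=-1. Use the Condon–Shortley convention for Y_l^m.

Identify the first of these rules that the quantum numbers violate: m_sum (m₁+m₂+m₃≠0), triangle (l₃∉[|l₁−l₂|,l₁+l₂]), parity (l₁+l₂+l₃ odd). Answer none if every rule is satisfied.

Σmᵢ = 0  ✓
l₃∈[|l₁−l₂|,l₁+l₂]=[0,2], have l₃=5  ✗
Σlᵢ = 7 ⇒ odd

triangle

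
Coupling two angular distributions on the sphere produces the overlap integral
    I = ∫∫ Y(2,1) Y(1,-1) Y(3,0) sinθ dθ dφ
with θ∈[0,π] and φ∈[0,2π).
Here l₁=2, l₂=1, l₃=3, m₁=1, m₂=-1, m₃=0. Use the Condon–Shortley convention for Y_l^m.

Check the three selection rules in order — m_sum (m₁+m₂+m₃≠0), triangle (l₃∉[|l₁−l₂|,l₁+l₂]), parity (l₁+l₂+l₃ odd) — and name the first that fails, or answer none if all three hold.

none

m₁+m₂+m₃ = 1 − 1 + 0 = 0  ✓
triangle: |2−1|=1 ≤ l₃=3 ≤ 2+1=3  ✓
parity: l₁+l₂+l₃ = 6 is even  ✓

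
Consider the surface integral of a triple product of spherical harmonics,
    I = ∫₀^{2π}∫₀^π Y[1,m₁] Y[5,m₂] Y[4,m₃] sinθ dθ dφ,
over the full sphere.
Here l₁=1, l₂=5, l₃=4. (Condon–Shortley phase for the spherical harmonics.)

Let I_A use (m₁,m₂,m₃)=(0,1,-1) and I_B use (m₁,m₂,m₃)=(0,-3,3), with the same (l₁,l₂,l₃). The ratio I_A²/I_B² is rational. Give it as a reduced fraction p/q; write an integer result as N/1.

l's match ⇒ only the (l;m) 3-j factors differ between A and B.
A: triangle coeff Δ(1,5,4) = 1/495; Σ_t [1,1]: t=1:−1/720 = -1/720; (3j)²=8/165 [(1 5 4; 0 1 -1)], sign=+1
B: triangle coeff Δ(1,5,4) = 1/495; Σ_t [1,1]: t=1:−1/5040 = -1/5040; (3j)²=16/495 [(1 5 4; 0 -3 3)], sign=+1
I_A²/I_B² = (8/165)/(16/495) = 3/2

3/2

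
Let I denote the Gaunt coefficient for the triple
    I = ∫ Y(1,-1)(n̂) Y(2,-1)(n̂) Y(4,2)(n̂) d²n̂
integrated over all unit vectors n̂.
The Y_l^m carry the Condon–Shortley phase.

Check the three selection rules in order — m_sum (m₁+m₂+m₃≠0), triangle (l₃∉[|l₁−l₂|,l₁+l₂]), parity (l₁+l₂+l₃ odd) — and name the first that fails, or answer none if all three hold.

triangle

m₁+m₂+m₃ = -1 − 1 + 2 = 0  ✓
triangle: |1−2|=1 ≤ l₃=4 ≤ 1+2=3  ✗
parity: l₁+l₂+l₃ = 7 is odd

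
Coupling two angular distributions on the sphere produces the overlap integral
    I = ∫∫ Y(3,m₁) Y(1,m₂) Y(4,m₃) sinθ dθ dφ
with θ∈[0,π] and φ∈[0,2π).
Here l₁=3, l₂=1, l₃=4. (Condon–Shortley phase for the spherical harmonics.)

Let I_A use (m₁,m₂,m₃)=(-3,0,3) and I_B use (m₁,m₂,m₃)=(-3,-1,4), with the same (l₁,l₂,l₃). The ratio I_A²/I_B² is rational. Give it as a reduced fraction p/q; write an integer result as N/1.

1/4

Shared (l₁,l₂,l₃)=(3,1,4): N and (l;000)² cancel in I_A²/I_B².
A: Δ = 0!·6!·2!/9! = 1/252; Racah Σ t=0..0: t=0:+1/720 = 1/720; ⇒ 3j(3 1 4; -3 0 3)² = 1/36, sgn -1
B: Δ = 0!·6!·2!/9! = 1/252; Racah Σ t=0..0: t=0:+1/1440 = 1/1440; ⇒ 3j(3 1 4; -3 -1 4)² = 1/9, sgn +1
I_A²/I_B² = (1/36)/(1/9) = 1/4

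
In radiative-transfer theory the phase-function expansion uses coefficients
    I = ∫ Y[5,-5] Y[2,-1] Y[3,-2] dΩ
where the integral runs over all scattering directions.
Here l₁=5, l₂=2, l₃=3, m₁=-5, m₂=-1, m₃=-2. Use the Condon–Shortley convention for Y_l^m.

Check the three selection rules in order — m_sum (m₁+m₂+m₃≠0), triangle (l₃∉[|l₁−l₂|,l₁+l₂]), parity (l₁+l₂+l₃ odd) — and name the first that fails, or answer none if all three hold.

m_sum

m₁+m₂+m₃ = -5 − 1 − 2 = -8  ✗
triangle: |5−2|=3 ≤ l₃=3 ≤ 5+2=7
parity: l₁+l₂+l₃ = 10 is even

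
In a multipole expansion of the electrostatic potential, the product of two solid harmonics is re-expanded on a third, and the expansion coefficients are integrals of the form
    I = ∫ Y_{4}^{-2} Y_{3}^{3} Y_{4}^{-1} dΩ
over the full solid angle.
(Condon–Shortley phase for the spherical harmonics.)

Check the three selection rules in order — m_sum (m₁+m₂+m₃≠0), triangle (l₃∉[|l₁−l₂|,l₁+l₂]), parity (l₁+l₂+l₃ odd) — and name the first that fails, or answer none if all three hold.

parity

m₁+m₂+m₃ = -2 + 3 − 1 = 0  ✓
triangle: |4−3|=1 ≤ l₃=4 ≤ 4+3=7  ✓
parity: l₁+l₂+l₃ = 11 is odd  ✗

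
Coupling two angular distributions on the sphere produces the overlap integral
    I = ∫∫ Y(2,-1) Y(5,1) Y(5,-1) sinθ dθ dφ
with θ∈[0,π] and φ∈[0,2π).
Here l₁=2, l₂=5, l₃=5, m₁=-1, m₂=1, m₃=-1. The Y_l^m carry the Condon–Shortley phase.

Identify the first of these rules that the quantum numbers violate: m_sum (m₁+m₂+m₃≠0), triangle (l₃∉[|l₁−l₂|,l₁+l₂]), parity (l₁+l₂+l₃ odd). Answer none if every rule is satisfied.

m₁+m₂+m₃ = -1 + 1 − 1 = -1  ✗
triangle: |2−5|=3 ≤ l₃=5 ≤ 2+5=7
parity: l₁+l₂+l₃ = 12 is even

m_sum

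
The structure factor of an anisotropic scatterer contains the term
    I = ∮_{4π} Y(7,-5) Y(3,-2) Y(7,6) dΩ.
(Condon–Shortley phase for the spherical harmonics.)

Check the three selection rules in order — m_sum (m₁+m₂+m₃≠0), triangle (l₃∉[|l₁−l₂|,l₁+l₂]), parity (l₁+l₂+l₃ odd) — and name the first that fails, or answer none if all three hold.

Σmᵢ = -1  ✗
l₃∈[|l₁−l₂|,l₁+l₂]=[4,10], have l₃=7
Σlᵢ = 17 ⇒ odd

m_sum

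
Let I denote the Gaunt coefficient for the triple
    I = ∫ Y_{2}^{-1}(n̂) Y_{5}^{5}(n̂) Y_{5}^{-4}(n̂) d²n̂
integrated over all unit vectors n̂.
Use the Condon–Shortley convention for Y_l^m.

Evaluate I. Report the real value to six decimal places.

-0.187924

m-sum 0 ✓  L=12 even ✓  3≤5≤7 ✓
Π(2lᵢ+1) = 5×11×11 = 605
triangle coeff Δ(2,5,5) = 1/38610
Σ_t [0,2]: t=0:+1/2880 t=1:−1/576 t=2:+1/2880 = -1/960
(3j)²=10/429 [(2 5 5; 0 0 0)], sign=+1
Σ_t [2,2]: t=2:+1/80640 = 1/80640
(3j)²=9/286 [(2 5 5; -1 5 -4)], sign=-1
⇒ 4πI² = 75/169
I = (-1)√(75/169/(4π)) = -0.18792404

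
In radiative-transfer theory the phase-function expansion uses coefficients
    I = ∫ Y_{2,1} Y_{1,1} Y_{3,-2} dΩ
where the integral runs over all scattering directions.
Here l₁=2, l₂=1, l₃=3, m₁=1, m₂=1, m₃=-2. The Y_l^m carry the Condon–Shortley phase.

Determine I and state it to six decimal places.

0.261169

Rules hold: Σm=0, L=6 even, 1≤3≤3.
N = 5·3·7 = 105
Δ = 0!·4!·2!/7! = 1/105
Racah Σ t=0..0: t=0:+1/4 = 1/4
⇒ 3j(2 1 3; 0 0 0)² = 3/35, sgn -1
Racah Σ t=0..0: t=0:+1/12 = 1/12
⇒ 3j(2 1 3; 1 1 -2)² = 2/21, sgn -1
4πI² = N·(3j₀)²·(3jₘ)² = 6/7
I = +1·√(0.857143/4π) = 0.26116903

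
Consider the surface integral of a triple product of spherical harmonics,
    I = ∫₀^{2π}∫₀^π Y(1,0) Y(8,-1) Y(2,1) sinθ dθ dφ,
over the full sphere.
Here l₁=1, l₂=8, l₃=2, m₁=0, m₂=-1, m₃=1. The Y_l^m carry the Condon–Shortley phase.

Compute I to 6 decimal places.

0.000000

triangle: need 7≤l₃≤9, have 2; I=0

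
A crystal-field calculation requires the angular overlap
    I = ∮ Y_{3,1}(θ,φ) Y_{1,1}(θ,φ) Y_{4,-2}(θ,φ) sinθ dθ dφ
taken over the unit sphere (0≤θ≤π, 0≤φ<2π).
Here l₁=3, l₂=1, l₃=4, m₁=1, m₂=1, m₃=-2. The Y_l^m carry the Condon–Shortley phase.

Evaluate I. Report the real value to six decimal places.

0.238414

Checks pass: Σm=0; 8 even; l₃=4∈[2,4].
(2·3+1)(2·1+1)(2·4+1) = 189
Δ: 0! 6! 2! / 9! → 1/252
sum: t=0:+1/36 = 1/36
3j²(3 1 4; 0 0 0) = Δ·Π!·Σ² = 4/63  (sign +1)
sum: t=0:+1/96 = 1/96
3j²(3 1 4; 1 1 -2) = Δ·Π!·Σ² = 5/84  (sign +1)
combine: 4πI² = 189·4/63·5/84 = 5/7
take √, sign +1: I = 0.23841361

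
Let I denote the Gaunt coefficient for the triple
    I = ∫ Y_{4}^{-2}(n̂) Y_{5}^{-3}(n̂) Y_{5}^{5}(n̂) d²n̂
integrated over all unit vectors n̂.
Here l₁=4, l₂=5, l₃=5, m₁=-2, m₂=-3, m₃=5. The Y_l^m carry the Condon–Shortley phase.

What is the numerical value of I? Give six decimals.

-0.184127

Rules hold: Σm=0, L=14 even, 1≤5≤9.
N = 9·11·11 = 1089
Δ = 4!·4!·6!/15! = 1/3153150
Racah Σ t=0..4: t=0:+1/69120 t=1:−1/1728 t=2:+1/576 t=3:−1/1728 t=4:+1/69120 = 7/11520
⇒ 3j(4 5 5; 0 0 0)² = 2/143, sgn -1
Racah Σ t=2..2: t=2:+1/69120 = 1/69120
⇒ 3j(4 5 5; -2 -3 5)² = 4/143, sgn +1
4πI² = N·(3j₀)²·(3jₘ)² = 72/169
I = -1·√(0.426036/4π) = -0.18412721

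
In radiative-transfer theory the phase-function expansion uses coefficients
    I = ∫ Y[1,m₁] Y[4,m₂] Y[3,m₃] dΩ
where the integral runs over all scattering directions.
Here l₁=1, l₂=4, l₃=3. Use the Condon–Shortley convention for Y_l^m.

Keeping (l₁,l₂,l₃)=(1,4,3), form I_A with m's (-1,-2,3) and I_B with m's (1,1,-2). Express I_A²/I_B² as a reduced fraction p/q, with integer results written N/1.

Same 1,4,3: normalisation and zero-m 3j drop out of the ratio.
A: Δ: 2! 0! 6! / 9! → 1/252; sum: t=2:+1/1440 = 1/1440; 3j²(1 4 3; -1 -2 3) = Δ·Π!·Σ² = 1/252  (sign +1)
B: Δ: 2! 0! 6! / 9! → 1/252; sum: t=0:+1/240 = 1/240; 3j²(1 4 3; 1 1 -2) = Δ·Π!·Σ² = 1/84  (sign -1)
I_A²/I_B² = (1/252)/(1/84) = 1/3

1/3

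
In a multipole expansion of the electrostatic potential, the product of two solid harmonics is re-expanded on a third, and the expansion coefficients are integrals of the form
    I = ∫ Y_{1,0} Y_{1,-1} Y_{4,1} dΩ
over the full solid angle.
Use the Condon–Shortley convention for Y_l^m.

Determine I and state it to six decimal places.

l₃=4 ∉ [0,2] — triangle fails ⇒ I = 0

0.000000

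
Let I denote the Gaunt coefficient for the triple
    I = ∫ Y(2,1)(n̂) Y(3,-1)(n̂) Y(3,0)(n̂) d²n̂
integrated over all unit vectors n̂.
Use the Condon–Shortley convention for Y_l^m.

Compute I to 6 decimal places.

Rules hold: Σm=0, L=8 even, 1≤3≤5.
N = 5·7·7 = 245
Δ = 2!·2!·4!/9! = 1/3780
Racah Σ t=0..2: t=0:+1/24 t=1:−1/4 t=2:+1/24 = -1/6
⇒ 3j(2 3 3; 0 0 0)² = 4/105, sgn +1
Racah Σ t=0..1: t=0:+1/8 t=1:−1/12 = 1/24
⇒ 3j(2 3 3; 1 -1 0)² = 1/210, sgn -1
4πI² = N·(3j₀)²·(3jₘ)² = 2/45
I = -1·√(0.0444444/4π) = -0.05947080

-0.059471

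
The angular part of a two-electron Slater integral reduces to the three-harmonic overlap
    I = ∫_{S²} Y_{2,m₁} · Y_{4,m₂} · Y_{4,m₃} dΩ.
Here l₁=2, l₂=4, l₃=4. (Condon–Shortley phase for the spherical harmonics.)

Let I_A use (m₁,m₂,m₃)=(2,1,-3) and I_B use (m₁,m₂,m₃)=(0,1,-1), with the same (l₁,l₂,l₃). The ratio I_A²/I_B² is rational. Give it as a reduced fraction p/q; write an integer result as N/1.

Same 2,4,4: normalisation and zero-m 3j drop out of the ratio.
A: Δ: 2! 2! 6! / 11! → 1/13860; sum: t=0:+1/480 = 1/480; 3j²(2 4 4; 2 1 -3) = Δ·Π!·Σ² = 3/110  (sign -1)
B: Δ: 2! 2! 6! / 11! → 1/13860; sum: t=0:+1/480 t=1:−1/48 t=2:+1/144 = -17/1440; 3j²(2 4 4; 0 1 -1) = Δ·Π!·Σ² = 289/13860  (sign +1)
I_A²/I_B² = (3/110)/(289/13860) = 378/289

378/289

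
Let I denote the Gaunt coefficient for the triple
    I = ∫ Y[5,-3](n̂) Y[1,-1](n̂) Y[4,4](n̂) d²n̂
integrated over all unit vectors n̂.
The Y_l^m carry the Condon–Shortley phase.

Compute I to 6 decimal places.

-0.049106

Checks pass: Σm=0; 10 even; l₃=4∈[4,6].
(2·5+1)(2·1+1)(2·4+1) = 297
Δ: 2! 8! 0! / 11! → 1/495
sum: t=1:−1/576 = -1/576
3j²(5 1 4; 0 0 0) = Δ·Π!·Σ² = 5/99  (sign -1)
sum: t=0:+1/80640 = 1/80640
3j²(5 1 4; -3 -1 4) = Δ·Π!·Σ² = 1/495  (sign +1)
combine: 4πI² = 297·5/99·1/495 = 1/33
take √, sign -1: I = -0.04910640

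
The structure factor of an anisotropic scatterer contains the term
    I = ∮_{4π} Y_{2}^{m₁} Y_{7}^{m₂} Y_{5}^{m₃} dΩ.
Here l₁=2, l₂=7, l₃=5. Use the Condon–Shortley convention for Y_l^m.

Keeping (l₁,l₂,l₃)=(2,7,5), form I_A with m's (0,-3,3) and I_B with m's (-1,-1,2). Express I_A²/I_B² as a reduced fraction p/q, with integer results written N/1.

Same 2,7,5: normalisation and zero-m 3j drop out of the ratio.
A: Δ: 4! 0! 10! / 15! → 1/15015; sum: t=2:+1/322560 = 1/322560; 3j²(2 7 5; 0 -3 3) = Δ·Π!·Σ² = 18/1001  (sign +1)
B: Δ: 4! 0! 10! / 15! → 1/15015; sum: t=3:−1/181440 = -1/181440; 3j²(2 7 5; -1 -1 2) = Δ·Π!·Σ² = 32/3003  (sign +1)
I_A²/I_B² = (18/1001)/(32/3003) = 27/16

27/16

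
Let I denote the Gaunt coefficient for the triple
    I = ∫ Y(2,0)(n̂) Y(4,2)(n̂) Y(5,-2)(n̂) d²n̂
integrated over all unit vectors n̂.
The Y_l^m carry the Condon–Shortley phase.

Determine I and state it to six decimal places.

0.000000

l₁+l₂+l₃=11 is odd: 3j(l;000)=0 ⇒ I=0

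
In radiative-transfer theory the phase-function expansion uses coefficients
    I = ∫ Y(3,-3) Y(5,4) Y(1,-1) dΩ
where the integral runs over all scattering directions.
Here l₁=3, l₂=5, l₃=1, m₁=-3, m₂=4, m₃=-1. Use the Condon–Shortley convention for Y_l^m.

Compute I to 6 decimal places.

0.000000

l₃=1 ∉ [2,8] — triangle fails ⇒ I = 0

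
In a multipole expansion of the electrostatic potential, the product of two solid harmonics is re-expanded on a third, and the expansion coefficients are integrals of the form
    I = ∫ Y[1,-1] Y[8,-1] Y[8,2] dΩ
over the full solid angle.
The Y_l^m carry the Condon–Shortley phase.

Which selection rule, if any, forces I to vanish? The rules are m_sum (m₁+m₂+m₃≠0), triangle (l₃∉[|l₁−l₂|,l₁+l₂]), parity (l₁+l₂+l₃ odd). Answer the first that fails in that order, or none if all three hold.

parity

azimuthal sum: -1 − 1 + 2 = 0  ✓
7 ≤ 8 ≤ 9 (triangle on l)  ✓
L = 1 + 8 + 8 = 17 (odd)  ✗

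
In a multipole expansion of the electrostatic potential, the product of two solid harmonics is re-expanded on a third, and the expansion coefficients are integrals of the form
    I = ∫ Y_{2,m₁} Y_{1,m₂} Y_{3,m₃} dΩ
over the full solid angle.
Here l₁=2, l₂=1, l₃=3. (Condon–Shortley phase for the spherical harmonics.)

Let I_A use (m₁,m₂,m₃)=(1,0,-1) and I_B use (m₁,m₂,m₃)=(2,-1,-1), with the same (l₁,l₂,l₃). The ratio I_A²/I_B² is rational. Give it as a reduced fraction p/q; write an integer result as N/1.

8/1

l's match ⇒ only the (l;m) 3-j factors differ between A and B.
A: triangle coeff Δ(2,1,3) = 1/105; Σ_t [0,0]: t=0:+1/6 = 1/6; (3j)²=8/105 [(2 1 3; 1 0 -1)], sign=+1
B: triangle coeff Δ(2,1,3) = 1/105; Σ_t [0,0]: t=0:+1/48 = 1/48; (3j)²=1/105 [(2 1 3; 2 -1 -1)], sign=+1
I_A²/I_B² = (8/105)/(1/105) = 8/1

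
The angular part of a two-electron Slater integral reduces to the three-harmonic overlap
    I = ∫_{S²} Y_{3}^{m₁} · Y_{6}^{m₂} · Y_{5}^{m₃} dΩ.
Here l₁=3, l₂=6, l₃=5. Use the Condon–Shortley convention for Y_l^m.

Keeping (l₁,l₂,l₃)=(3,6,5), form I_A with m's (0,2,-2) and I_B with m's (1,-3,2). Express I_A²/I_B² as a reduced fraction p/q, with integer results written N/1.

Shared (l₁,l₂,l₃)=(3,6,5): N and (l;000)² cancel in I_A²/I_B².
A: Δ = 4!·2!·8!/15! = 1/675675; Racah Σ t=1..3: t=1:−1/60480 t=2:+1/5760 t=3:−1/8640 = 1/24192; ⇒ 3j(3 6 5; 0 2 -2)² = 8/3003, sgn -1
B: Δ = 4!·2!·8!/15! = 1/675675; Racah Σ t=0..2: t=0:+1/34560 t=1:−1/8640 t=2:+1/40320 = -1/16128; ⇒ 3j(3 6 5; 1 -3 2)² = 18/1001, sgn +1
I_A²/I_B² = (8/3003)/(18/1001) = 4/27

4/27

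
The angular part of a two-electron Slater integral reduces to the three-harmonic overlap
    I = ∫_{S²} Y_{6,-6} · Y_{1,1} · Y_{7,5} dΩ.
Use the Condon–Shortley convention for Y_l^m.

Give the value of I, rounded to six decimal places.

-0.034990

Rules hold: Σm=0, L=14 even, 5≤7≤7.
N = 13·3·15 = 585
Δ = 0!·12!·2!/15! = 1/1365
Racah Σ t=0..0: t=0:+1/518400 = 1/518400
⇒ 3j(6 1 7; 0 0 0)² = 7/195, sgn -1
Racah Σ t=0..0: t=0:+1/958003200 = 1/958003200
⇒ 3j(6 1 7; -6 1 5)² = 1/1365, sgn +1
4πI² = N·(3j₀)²·(3jₘ)² = 1/65
I = -1·√(0.0153846/4π) = -0.03498955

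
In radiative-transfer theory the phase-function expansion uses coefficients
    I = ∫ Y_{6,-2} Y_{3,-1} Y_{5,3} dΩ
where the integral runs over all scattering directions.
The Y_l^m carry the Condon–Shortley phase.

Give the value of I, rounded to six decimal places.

-0.145631

Rules hold: Σm=0, L=14 even, 3≤5≤9.
N = 13·7·11 = 1001
Δ = 4!·8!·2!/15! = 1/675675
Racah Σ t=1..3: t=1:−1/8640 t=2:+1/2304 t=3:−1/8640 = 7/34560
⇒ 3j(6 3 5; 0 0 0)² = 7/429, sgn -1
Racah Σ t=0..2: t=0:+1/1935360 t=1:−1/30240 t=2:+1/11520 = 1/18432
⇒ 3j(6 3 5; -2 -1 3)² = 7/429, sgn +1
4πI² = N·(3j₀)²·(3jₘ)² = 343/1287
I = -1·√(0.266511/4π) = -0.14563067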